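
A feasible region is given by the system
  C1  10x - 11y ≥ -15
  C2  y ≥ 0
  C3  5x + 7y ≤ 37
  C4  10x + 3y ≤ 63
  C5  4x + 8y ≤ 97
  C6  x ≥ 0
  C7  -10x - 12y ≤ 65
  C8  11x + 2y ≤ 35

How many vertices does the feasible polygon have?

Intersecting each pair of boundary lines and keeping only the points that satisfy every inequality leaves:
  (302/125, 89/25)
  (0, 15/11)
  (0, 0)
  (35/11, 0)
  (171/67, 232/67)

5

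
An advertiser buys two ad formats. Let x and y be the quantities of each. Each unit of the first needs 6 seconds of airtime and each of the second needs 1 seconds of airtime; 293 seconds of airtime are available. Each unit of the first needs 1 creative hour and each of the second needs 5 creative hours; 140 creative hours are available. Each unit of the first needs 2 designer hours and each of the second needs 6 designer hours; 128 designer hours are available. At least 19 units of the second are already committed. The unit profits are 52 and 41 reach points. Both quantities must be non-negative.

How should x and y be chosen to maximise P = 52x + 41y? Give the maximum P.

x = 7, y = 19, maximum P = 1143

Extreme points and P = 52x + 41y:
  (0, 64/3) → P = 2624/3
  (0, 19) → P = 779
  (7, 19) → P = 1143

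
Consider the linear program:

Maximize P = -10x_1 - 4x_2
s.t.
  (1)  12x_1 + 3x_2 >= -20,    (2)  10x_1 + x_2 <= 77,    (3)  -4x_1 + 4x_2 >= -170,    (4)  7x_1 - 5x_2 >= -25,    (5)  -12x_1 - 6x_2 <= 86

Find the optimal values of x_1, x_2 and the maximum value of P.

Corner points and P = -10x_1 - 4x_2:
  (-175/81, 160/81) → P = 370/27
  (23/6, -22) → P = 149/3
  (239/22, -348/11) → P = 197/11
  (120/19, 263/19) → P = -2252/19
  (169/18, -298/9) → P = 347/9

x_1 = 23/6, x_2 = -22, maximum P = 149/3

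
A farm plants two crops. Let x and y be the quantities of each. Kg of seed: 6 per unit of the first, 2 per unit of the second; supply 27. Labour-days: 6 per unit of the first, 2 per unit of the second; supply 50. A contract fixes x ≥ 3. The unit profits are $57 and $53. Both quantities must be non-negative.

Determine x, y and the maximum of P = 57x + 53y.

x = 3, y = 9/2, maximum P = 819/2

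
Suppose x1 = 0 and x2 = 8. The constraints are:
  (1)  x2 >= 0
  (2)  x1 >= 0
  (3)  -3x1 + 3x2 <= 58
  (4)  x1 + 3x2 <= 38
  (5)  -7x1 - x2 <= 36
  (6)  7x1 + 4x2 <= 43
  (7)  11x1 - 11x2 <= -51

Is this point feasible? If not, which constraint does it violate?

(1): 8 ≥ 0 ✓
(2): 0 ≥ 0 ✓
(3): 24 ≤ 58 ✓
(4): 24 ≤ 38 ✓
(5): -8 ≤ 36 ✓
(6): 32 ≤ 43 ✓
(7): -88 ≤ -51 ✓

feasible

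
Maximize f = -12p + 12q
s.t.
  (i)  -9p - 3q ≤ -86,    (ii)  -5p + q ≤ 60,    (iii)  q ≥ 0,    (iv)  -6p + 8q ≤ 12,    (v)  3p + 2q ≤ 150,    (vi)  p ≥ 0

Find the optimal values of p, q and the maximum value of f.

Vertices and f = -12p + 12q:
  (86/9, 0) → f = -344/3
  (326/45, 104/15) → f = -56/15
  (50, 0) → f = -600
  (98/3, 26) → f = -80

The binding constraints are -9p - 3q = -86 and -6p + 8q = 12.
Solving simultaneously gives p = 326/45, q = 104/15.

p = 326/45, q = 104/15, maximum f = -56/15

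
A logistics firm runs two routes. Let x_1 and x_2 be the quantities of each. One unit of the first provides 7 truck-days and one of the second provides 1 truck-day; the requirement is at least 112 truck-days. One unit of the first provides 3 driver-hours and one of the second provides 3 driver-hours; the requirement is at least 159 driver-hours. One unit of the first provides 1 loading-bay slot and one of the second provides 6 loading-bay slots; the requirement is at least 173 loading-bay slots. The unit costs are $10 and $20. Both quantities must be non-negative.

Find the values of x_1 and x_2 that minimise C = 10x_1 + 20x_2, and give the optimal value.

x_1 = 29, x_2 = 24, minimum C = 770

Vertices and C = 10x_1 + 20x_2:
  (0, 112) → C = 2240
  (173, 0) → C = 1730
  (59/6, 259/6) → C = 2885/3
  (29, 24) → C = 770
The feasible region is unbounded (it extends along (0, 1), (1, 0)), but C strictly increases along every unbounded feasible direction, so there is no improving ray and the minimum is attained at a vertex.

At the optimal vertex, 3x_1 + 3x_2 = 159 and x_1 + 6x_2 = 173.
Solving simultaneously gives x_1 = 29, x_2 = 24.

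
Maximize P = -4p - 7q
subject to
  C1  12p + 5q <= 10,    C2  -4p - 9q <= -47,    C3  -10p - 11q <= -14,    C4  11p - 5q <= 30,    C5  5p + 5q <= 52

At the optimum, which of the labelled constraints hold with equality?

C2 and C3

Vertices and P = -4p - 7q:
  (-145/88, 131/22) → P = -386/11
  (-6, 82/5) → P = -454/5
  (-17/2, 9) → P = -29
The feasible region is unbounded (it extends along (-11, 10), (-1, 1)), but P strictly decreases along every unbounded feasible direction, so there is no improving ray and the maximum is attained at a vertex.

The maximum is at (-17/2, 9). Substituting into each constraint, equality holds for C2 and C3; the remaining constraints have slack.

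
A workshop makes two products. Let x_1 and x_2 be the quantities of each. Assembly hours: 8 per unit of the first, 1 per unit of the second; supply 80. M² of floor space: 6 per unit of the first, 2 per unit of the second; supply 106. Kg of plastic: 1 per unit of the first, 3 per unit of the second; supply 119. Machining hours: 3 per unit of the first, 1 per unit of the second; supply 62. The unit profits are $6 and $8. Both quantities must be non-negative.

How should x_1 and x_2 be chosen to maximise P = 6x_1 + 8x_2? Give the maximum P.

Feasible corners and P = 6x_1 + 8x_2:
  (0, 0) → P = 0
  (0, 119/3) → P = 952/3
  (10, 0) → P = 60
  (27/5, 184/5) → P = 1634/5
  (5, 38) → P = 334

x_1 = 5, x_2 = 38, maximum P = 334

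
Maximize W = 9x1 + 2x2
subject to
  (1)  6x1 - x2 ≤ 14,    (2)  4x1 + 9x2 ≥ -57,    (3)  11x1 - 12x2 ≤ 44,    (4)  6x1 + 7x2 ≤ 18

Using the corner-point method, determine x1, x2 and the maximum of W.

x1 = 29/12, x2 = 1/2, maximum W = 91/4

The feasible region is unbounded (it extends along (-9, 4), (-7, 6)), but W strictly decreases along every unbounded feasible direction, so there is no improving ray and the maximum is attained at a vertex.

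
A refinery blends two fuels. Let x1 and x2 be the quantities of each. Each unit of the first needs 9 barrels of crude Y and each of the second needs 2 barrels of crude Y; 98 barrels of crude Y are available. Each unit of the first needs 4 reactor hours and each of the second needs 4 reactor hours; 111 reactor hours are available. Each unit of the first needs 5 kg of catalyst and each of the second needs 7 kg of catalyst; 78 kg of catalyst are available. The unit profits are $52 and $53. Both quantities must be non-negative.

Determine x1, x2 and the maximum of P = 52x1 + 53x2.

At the optimal vertex, 9x1 + 2x2 = 98 and 5x1 + 7x2 = 78.
Solving simultaneously gives x1 = 10, x2 = 4.

x1 = 10, x2 = 4, maximum P = 732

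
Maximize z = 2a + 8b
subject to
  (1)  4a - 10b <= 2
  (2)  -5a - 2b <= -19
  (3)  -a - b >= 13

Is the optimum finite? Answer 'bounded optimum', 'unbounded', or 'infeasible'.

infeasible

The boundaries 4a - 10b = 2 and -5a - 2b = -19 meet at (97/29, 33/29), but that point violates -a - b ≥ 13. Every candidate vertex is excluded by some other constraint, so the feasible region is empty.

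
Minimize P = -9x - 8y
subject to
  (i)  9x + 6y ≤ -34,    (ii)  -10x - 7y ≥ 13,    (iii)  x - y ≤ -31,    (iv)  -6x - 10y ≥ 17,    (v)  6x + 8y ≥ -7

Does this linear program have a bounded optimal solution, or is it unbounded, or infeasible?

infeasible

The boundaries 9x + 6y = -34 and -10x - 7y = 13 meet at (-160/3, 223/3), but that point violates -6x - 10y ≥ 17. Every candidate vertex is excluded by some other constraint, so the feasible region is empty.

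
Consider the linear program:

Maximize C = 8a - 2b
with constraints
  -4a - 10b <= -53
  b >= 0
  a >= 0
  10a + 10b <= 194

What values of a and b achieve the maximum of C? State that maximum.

a = 97/5, b = 0, maximum C = 776/5

Feasible corners and C = 8a - 2b:
  (53/4, 0) → C = 106
  (0, 53/10) → C = -53/5
  (97/5, 0) → C = 776/5
  (0, 97/5) → C = -194/5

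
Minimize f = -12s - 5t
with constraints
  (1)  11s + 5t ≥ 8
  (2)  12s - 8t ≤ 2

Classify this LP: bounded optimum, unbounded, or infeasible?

From the feasible point (1/2, 1/2), moving in the direction (8, 12) keeps every constraint satisfied while f decreases without bound.

unbounded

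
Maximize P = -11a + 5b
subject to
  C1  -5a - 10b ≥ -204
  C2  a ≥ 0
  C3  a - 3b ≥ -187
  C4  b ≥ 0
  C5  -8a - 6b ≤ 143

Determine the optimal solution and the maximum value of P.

Extreme points and P = -11a + 5b:
  (0, 102/5) → P = 102
  (204/5, 0) → P = -2244/5
  (0, 0) → P = 0

a = 0, b = 102/5, maximum P = 102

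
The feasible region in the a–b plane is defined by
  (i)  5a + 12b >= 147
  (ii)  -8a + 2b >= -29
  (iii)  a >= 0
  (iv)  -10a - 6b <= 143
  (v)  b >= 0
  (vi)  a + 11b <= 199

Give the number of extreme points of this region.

Of the 15 pairwise boundary intersections, those satisfying every inequality are:
  (321/53, 1031/106)
  (0, 49/4)
  (239/30, 521/30)
  (0, 199/11)

4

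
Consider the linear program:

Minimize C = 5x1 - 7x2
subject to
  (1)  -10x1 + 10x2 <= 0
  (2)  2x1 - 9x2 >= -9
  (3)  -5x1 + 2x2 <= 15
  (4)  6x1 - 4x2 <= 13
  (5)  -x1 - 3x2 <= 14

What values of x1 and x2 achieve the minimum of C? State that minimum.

The optimum lies where -10x1 + 10x2 = 0 and 2x1 - 9x2 = -9.
Solving simultaneously gives x1 = 9/7, x2 = 9/7.

x1 = 9/7, x2 = 9/7, minimum C = -18/7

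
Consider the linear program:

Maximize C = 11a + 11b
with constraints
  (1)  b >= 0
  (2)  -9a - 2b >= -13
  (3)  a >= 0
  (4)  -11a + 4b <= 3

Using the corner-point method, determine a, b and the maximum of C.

a = 23/29, b = 85/29, maximum C = 1188/29

Feasible corners and C = 11a + 11b:
  (13/9, 0) → C = 143/9
  (0, 0) → C = 0
  (23/29, 85/29) → C = 1188/29
  (0, 3/4) → C = 33/4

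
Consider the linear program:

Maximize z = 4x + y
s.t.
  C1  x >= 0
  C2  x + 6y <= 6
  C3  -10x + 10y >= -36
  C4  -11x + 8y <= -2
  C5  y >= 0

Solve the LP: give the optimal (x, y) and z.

x = 138/35, y = 12/35, maximum z = 564/35

Feasible corners and z = 4x + y:
  (138/35, 12/35) → z = 564/35
  (30/37, 32/37) → z = 152/37
  (18/5, 0) → z = 72/5
  (2/11, 0) → z = 8/11

At the optimal vertex, x + 6y = 6 and -10x + 10y = -36.
Solving simultaneously gives x = 138/35, y = 12/35.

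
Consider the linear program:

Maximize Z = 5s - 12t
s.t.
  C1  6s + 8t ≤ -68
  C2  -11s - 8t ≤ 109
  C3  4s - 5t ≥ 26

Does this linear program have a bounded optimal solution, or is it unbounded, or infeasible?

unbounded

From the feasible point (-66/31, -214/31), moving in the direction (8, -6) keeps every constraint satisfied while Z increases without bound.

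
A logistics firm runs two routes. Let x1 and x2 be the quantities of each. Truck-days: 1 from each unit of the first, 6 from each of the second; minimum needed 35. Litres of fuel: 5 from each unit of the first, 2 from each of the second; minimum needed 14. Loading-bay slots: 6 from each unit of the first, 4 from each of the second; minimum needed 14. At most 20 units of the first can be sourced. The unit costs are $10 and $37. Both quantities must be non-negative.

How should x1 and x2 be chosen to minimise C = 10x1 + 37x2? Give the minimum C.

Extreme points and C = 10x1 + 37x2:
  (0, 7) → C = 259
  (1/2, 23/4) → C = 871/4
  (20, 5/2) → C = 585/2
The feasible region is unbounded (it extends along (0, 1)), but C strictly increases along every unbounded feasible direction, so there is no improving ray and the minimum is attained at a vertex.

x1 = 1/2, x2 = 23/4, minimum C = 871/4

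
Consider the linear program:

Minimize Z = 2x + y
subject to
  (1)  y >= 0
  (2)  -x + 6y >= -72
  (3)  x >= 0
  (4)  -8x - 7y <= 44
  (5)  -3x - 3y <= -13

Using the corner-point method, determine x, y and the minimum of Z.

x = 0, y = 13/3, minimum Z = 13/3

Feasible corners and Z = 2x + y:
  (72, 0) → Z = 144
  (13/3, 0) → Z = 26/3
  (0, 13/3) → Z = 13/3
The feasible region is unbounded (it extends along (0, 1), (6, 1)), but Z strictly increases along every unbounded feasible direction, so there is no improving ray and the minimum is attained at a vertex.

The optimum lies where x = 0 and -3x - 3y = -13.
Solving simultaneously gives x = 0, y = 13/3.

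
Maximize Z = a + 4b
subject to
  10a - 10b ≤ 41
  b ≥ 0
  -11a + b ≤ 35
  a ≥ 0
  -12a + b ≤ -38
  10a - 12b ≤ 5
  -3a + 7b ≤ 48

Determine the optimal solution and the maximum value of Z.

Corner points and Z = a + 4b:
  (451/134, 160/67) → Z = 1731/134
  (314/81, 230/27) → Z = 3074/81
  (611/34, 495/34) → Z = 2591/34

The binding constraints are 10a - 12b = 5 and -3a + 7b = 48.
Solving simultaneously gives a = 611/34, b = 495/34.

a = 611/34, b = 495/34, maximum Z = 2591/34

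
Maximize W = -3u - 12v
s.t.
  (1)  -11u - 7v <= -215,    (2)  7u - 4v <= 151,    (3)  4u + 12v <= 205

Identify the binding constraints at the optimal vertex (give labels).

(1) and (2)

Corner points and W = -3u - 12v:
  (639/31, -52/31) → W = -1293/31
  (1145/104, 1395/104) → W = -20175/104
  (658/25, 831/100) → W = -4467/25

The maximum is at (639/31, -52/31). Substituting into each constraint, equality holds for (1) and (2); the remaining constraints have slack.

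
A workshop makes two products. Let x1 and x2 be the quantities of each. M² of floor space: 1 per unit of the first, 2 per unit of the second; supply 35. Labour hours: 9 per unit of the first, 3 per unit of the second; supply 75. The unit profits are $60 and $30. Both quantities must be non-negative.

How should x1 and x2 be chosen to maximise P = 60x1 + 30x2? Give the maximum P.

Corner points and P = 60x1 + 30x2:
  (0, 0) → P = 0
  (0, 35/2) → P = 525
  (25/3, 0) → P = 500
  (3, 16) → P = 660

The optimum lies where x1 + 2x2 = 35 and 9x1 + 3x2 = 75.
Solving simultaneously gives x1 = 3, x2 = 16.

x1 = 3, x2 = 16, maximum P = 660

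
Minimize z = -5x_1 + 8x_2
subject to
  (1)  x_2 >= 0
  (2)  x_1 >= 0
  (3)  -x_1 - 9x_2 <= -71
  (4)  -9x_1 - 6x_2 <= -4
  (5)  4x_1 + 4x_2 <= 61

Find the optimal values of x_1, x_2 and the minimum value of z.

x_1 = 265/32, x_2 = 223/32, minimum z = 459/32

Feasible corners and z = -5x_1 + 8x_2:
  (0, 71/9) → z = 568/9
  (0, 61/4) → z = 122
  (265/32, 223/32) → z = 459/32

The optimum lies where -x_1 - 9x_2 = -71 and 4x_1 + 4x_2 = 61.
Solving simultaneously gives x_1 = 265/32, x_2 = 223/32.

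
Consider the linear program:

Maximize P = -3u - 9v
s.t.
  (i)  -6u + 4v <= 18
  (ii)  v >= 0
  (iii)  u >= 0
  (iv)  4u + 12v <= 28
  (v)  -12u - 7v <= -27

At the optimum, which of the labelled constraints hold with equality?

Extreme points and P = -3u - 9v:
  (7, 0) → P = -21
  (9/4, 0) → P = -27/4
  (32/29, 57/29) → P = -21

The maximum is at (9/4, 0). Substituting into each constraint, equality holds for (ii) and (v); the remaining constraints have slack.

(ii) and (v)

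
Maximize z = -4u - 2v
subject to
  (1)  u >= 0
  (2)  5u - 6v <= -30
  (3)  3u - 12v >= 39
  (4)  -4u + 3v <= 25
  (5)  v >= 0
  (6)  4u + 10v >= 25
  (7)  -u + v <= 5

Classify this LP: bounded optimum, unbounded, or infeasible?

infeasible

The boundaries u = 0 and 5u - 6v = -30 meet at (0, 5), but that point violates 3u - 12v ≥ 39. Every candidate vertex is excluded by some other constraint, so the feasible region is empty.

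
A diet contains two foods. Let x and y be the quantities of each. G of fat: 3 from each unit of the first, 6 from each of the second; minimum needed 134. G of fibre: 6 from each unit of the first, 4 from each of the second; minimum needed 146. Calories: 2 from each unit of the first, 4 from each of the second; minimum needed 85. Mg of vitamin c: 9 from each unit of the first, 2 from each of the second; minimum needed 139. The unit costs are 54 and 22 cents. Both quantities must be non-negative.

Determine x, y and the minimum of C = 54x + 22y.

Feasible corners and C = 54x + 22y:
  (0, 139/2) → C = 1529
  (134/3, 0) → C = 2412
  (85/6, 61/4) → C = 2201/2
  (11, 20) → C = 1034
The feasible region is unbounded (it extends along (0, 1), (1, 0)), but C strictly increases along every unbounded feasible direction, so there is no improving ray and the minimum is attained at a vertex.

x = 11, y = 20, minimum C = 1034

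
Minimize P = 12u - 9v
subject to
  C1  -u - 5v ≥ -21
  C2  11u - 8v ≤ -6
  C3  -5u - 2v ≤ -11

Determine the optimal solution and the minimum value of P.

Corner points and P = 12u - 9v:
  (46/21, 79/21) → P = -53/7
  (13/23, 94/23) → P = -30
  (38/31, 151/62) → P = -447/62

The binding constraints are -u - 5v = -21 and -5u - 2v = -11.
Solving simultaneously gives u = 13/23, v = 94/23.

u = 13/23, v = 94/23, minimum P = -30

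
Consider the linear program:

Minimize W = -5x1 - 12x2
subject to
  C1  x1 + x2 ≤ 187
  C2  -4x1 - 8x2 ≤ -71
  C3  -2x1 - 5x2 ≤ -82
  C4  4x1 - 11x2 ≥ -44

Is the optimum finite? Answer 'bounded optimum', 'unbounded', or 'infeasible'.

Corner points and W = -5x1 - 12x2:
  (853/3, -292/3) → W = -761/3
  (671/5, 264/5) → W = -6523/5
  (341/21, 208/21) → W = -4201/21
The feasible region has finitely many vertices and no improving ray; the minimum is -6523/5 at (671/5, 264/5).

bounded optimum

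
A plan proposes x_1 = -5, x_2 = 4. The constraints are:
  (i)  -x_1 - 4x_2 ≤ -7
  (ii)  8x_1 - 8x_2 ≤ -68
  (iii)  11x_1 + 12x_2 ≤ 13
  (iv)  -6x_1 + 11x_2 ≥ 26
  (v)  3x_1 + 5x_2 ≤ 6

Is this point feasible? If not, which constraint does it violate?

(i): -11 ≤ -7 ✓
(ii): -72 ≤ -68 ✓
(iii): -7 ≤ 13 ✓
(iv): 74 ≥ 26 ✓
(v): 5 ≤ 6 ✓

feasible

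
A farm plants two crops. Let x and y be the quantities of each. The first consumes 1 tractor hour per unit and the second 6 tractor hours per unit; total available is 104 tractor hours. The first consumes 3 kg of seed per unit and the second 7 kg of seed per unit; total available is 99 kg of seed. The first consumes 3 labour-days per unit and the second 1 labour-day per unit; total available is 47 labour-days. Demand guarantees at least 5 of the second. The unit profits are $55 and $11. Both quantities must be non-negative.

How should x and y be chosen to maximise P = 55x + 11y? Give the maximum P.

x = 14, y = 5, maximum P = 825

Feasible corners and P = 55x + 11y:
  (0, 99/7) → P = 1089/7
  (0, 5) → P = 55
  (115/9, 26/3) → P = 7183/9
  (14, 5) → P = 825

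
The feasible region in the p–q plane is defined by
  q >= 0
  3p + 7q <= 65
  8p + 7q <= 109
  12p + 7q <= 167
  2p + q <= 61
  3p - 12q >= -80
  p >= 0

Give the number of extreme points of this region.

Of the 21 pairwise boundary intersections, those satisfying every inequality are:
  (109/8, 0)
  (0, 0)
  (44/5, 193/35)
  (220/57, 145/19)
  (0, 20/3)

5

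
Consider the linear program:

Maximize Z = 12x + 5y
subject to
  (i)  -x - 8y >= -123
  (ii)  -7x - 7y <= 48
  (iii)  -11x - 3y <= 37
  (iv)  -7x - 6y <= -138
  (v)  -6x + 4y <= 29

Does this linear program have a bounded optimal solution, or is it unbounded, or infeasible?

From the feasible point (183/25, 723/50), moving in the direction (8, -1) keeps every constraint satisfied while Z increases without bound.

unbounded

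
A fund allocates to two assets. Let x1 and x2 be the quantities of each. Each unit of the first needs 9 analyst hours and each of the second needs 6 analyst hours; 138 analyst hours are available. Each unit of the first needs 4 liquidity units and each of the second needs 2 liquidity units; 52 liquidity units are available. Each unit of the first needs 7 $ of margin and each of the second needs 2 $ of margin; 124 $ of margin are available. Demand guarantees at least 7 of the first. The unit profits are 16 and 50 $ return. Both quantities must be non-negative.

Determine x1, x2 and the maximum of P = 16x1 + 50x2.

x1 = 7, x2 = 12, maximum P = 712

Vertices and P = 16x1 + 50x2:
  (13, 0) → P = 208
  (7, 0) → P = 112
  (7, 12) → P = 712

At the optimal vertex, 4x1 + 2x2 = 52 and x1 = 7.
Solving simultaneously gives x1 = 7, x2 = 12.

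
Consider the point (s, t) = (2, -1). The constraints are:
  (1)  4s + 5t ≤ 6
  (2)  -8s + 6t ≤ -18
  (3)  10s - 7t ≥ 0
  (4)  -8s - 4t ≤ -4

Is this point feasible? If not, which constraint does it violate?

(1): 3 ≤ 6 ✓
(2): -22 ≤ -18 ✓
(3): 27 ≥ 0 ✓
(4): -12 ≤ -4 ✓

feasible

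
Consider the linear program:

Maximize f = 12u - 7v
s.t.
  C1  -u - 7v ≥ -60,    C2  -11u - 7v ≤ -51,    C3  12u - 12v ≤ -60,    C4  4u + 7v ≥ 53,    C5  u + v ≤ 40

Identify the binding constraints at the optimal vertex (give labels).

C1 and C3

Corner points and f = 12u - 7v:
  (-9/10, 87/10) → f = -717/10
  (25/8, 65/8) → f = -155/8
  (-2/7, 379/49) → f = -403/7
  (18/11, 73/11) → f = -295/11

The maximum is at (25/8, 65/8). Substituting into each constraint, equality holds for C1 and C3; the remaining constraints have slack.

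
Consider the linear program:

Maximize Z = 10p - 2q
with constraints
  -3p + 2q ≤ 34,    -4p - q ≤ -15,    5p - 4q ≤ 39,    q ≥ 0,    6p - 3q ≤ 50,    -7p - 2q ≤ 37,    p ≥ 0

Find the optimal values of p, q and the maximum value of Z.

Corner points and Z = 10p - 2q:
  (202/3, 118) → Z = 1312/3
  (0, 17) → Z = -34
  (15/4, 0) → Z = 75/2
  (0, 15) → Z = -30
  (39/5, 0) → Z = 78
  (83/9, 16/9) → Z = 266/3

The binding constraints are -3p + 2q = 34 and 6p - 3q = 50.
Solving simultaneously gives p = 202/3, q = 118.

p = 202/3, q = 118, maximum Z = 1312/3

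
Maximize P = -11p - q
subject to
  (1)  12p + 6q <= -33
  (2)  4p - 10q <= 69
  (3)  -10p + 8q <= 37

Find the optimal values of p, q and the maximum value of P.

Vertices and P = -11p - q:
  (7/12, -20/3) → P = 1/4
  (-81/26, 19/26) → P = 436/13
  (-461/34, -419/34) → P = 2745/17

The binding constraints are 4p - 10q = 69 and -10p + 8q = 37.
Solving simultaneously gives p = -461/34, q = -419/34.

p = -461/34, q = -419/34, maximum P = 2745/17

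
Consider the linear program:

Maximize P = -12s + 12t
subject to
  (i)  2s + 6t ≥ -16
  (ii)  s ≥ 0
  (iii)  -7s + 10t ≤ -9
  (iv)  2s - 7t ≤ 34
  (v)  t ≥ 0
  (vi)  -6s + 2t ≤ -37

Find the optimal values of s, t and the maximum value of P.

Vertices and P = -12s + 12t:
  (176/23, 205/46) → P = -882/23
  (17, 0) → P = -204
  (37/6, 0) → P = -74
The feasible region is unbounded (it extends along (10, 7), (7, 2)), but P strictly decreases along every unbounded feasible direction, so there is no improving ray and the maximum is attained at a vertex.

At the optimal vertex, -7s + 10t = -9 and -6s + 2t = -37.
Solving simultaneously gives s = 176/23, t = 205/46.

s = 176/23, t = 205/46, maximum P = -882/23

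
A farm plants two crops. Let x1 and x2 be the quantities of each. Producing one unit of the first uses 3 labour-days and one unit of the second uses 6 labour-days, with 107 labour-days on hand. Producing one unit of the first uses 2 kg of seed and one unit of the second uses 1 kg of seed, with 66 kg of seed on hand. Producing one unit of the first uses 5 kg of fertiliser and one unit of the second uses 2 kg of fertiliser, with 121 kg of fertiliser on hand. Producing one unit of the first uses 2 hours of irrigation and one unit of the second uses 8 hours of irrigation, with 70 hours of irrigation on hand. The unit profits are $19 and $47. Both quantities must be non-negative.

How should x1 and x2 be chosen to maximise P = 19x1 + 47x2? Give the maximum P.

x1 = 23, x2 = 3, maximum P = 578

Extreme points and P = 19x1 + 47x2:
  (0, 0) → P = 0
  (0, 35/4) → P = 1645/4
  (121/5, 0) → P = 2299/5
  (23, 3) → P = 578

The optimum lies where 5x1 + 2x2 = 121 and 2x1 + 8x2 = 70.
Solving simultaneously gives x1 = 23, x2 = 3.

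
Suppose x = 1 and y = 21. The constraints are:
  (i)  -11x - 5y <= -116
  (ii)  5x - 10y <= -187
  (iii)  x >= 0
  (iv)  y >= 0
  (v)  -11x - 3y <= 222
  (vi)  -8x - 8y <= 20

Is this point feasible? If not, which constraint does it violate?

(i): -116 ≤ -116 ✓
(ii): -205 ≤ -187 ✓
(iii): 1 ≥ 0 ✓
(iv): 21 ≥ 0 ✓
(v): -74 ≤ 222 ✓
(vi): -176 ≤ 20 ✓

feasible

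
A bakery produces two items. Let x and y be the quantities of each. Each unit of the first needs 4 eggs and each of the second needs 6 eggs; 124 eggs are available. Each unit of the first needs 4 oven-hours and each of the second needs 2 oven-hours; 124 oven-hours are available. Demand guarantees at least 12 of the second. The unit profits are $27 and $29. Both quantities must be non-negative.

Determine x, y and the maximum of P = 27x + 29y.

x = 13, y = 12, maximum P = 699

Vertices and P = 27x + 29y:
  (0, 62/3) → P = 1798/3
  (0, 12) → P = 348
  (13, 12) → P = 699

At the optimal vertex, 4x + 6y = 124 and y = 12.
Solving simultaneously gives x = 13, y = 12.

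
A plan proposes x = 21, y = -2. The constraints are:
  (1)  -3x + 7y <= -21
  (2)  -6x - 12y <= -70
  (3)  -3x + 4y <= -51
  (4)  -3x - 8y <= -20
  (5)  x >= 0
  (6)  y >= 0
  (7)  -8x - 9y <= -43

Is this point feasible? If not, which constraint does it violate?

Constraint (6): y = -2, which is not ≥ 0. All other constraints are satisfied.

not feasible — violates (6)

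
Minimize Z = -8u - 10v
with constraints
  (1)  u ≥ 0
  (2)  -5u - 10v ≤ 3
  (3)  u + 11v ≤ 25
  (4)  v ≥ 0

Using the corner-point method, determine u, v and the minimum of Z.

u = 25, v = 0, minimum Z = -200

The optimum lies where u + 11v = 25 and v = 0.
Solving simultaneously gives u = 25, v = 0.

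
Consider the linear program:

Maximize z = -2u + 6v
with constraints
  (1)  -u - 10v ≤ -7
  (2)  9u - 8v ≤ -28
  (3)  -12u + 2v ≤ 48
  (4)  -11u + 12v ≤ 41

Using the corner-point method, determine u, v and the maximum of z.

u = -2/5, v = 61/20, maximum z = 191/10

Extreme points and z = -2u + 6v:
  (-16/7, 13/14) → z = 71/7
  (-163/61, 59/61) → z = 680/61
  (-2/5, 61/20) → z = 191/10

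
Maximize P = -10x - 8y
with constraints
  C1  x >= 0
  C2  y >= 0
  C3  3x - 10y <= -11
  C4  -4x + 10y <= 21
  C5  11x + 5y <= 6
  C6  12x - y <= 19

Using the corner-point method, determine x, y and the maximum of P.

x = 0, y = 11/10, maximum P = -44/5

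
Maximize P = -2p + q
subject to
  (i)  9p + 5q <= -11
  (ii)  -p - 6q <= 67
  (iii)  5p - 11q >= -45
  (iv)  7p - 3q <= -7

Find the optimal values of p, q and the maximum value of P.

p = -1007/41, q = -290/41, maximum P = 1724/41

Feasible corners and P = -2p + q:
  (-173/62, 175/62) → P = 521/62
  (-34/31, -7/31) → P = 61/31
  (-1007/41, -290/41) → P = 1724/41
  (-27/5, -154/15) → P = 8/15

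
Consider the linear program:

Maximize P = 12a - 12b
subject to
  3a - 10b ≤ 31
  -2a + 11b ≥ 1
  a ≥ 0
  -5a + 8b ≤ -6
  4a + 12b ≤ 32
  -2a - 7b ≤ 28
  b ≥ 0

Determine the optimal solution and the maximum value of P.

a = 5, b = 1, maximum P = 48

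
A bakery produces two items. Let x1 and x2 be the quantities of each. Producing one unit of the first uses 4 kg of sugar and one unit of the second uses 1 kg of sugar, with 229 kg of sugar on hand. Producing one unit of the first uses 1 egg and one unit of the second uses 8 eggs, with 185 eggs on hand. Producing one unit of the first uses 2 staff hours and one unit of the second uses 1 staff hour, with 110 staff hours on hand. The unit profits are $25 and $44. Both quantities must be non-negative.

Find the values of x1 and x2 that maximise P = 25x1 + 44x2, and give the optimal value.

Vertices and P = 25x1 + 44x2:
  (0, 0) → P = 0
  (0, 185/8) → P = 2035/2
  (55, 0) → P = 1375
  (139/3, 52/3) → P = 1921

The binding constraints are x1 + 8x2 = 185 and 2x1 + x2 = 110.
Solving simultaneously gives x1 = 139/3, x2 = 52/3.

x1 = 139/3, x2 = 52/3, maximum P = 1921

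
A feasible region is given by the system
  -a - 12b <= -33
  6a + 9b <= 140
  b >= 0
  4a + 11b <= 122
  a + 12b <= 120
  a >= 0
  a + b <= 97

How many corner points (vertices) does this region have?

Pairwise boundary intersections that survive every other constraint:
  (461/21, 58/63)
  (0, 11/4)
  (221/15, 86/15)
  (144/37, 358/37)
  (0, 10)

5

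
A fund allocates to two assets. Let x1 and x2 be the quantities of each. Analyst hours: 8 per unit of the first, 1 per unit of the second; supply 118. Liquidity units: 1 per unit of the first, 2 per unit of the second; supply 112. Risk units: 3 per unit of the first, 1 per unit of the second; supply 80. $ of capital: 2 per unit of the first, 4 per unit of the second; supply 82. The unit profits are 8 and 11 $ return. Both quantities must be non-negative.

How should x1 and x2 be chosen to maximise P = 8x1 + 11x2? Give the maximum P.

x1 = 13, x2 = 14, maximum P = 258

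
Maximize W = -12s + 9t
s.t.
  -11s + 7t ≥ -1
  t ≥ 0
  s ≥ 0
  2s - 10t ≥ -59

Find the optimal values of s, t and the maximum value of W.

s = 0, t = 59/10, maximum W = 531/10

Extreme points and W = -12s + 9t:
  (1/11, 0) → W = -12/11
  (141/32, 217/32) → W = 261/32
  (0, 0) → W = 0
  (0, 59/10) → W = 531/10

At the optimal vertex, s = 0 and 2s - 10t = -59.
Solving simultaneously gives s = 0, t = 59/10.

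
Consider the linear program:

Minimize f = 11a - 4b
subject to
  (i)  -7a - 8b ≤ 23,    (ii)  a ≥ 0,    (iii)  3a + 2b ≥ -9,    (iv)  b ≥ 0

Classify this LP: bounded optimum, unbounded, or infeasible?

unbounded

From the feasible point (0, 0), moving in the direction (0, 1) keeps every constraint satisfied while f decreases without bound.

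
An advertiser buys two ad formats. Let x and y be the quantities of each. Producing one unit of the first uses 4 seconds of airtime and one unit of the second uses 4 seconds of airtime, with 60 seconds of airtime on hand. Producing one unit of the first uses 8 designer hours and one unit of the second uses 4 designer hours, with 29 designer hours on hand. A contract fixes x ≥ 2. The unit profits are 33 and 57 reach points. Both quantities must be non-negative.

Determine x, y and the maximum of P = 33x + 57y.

x = 2, y = 13/4, maximum P = 1005/4

Vertices and P = 33x + 57y:
  (29/8, 0) → P = 957/8
  (2, 0) → P = 66
  (2, 13/4) → P = 1005/4

At the optimal vertex, 8x + 4y = 29 and x = 2.
Solving simultaneously gives x = 2, y = 13/4.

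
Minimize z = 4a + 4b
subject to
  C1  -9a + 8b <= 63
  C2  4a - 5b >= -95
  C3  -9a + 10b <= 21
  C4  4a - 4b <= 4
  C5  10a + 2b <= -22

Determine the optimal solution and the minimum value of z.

a = -71, b = -72, minimum z = -572

The binding constraints are -9a + 8b = 63 and 4a - 4b = 4.
Solving simultaneously gives a = -71, b = -72.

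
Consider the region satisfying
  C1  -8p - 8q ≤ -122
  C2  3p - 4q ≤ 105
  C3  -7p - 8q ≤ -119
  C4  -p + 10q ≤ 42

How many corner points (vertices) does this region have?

Pairwise boundary intersections that survive every other constraint:
  (329/13, -189/26)
  (609/13, 231/26)
  (427/39, 413/78)

3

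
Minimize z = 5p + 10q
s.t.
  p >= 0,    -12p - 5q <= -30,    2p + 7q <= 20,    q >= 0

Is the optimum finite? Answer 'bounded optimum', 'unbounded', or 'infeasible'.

bounded optimum

Feasible corners and z = 5p + 10q:
  (55/37, 90/37) → z = 1175/37
  (5/2, 0) → z = 25/2
  (10, 0) → z = 50
The feasible region has finitely many vertices and no improving ray; the minimum is 25/2 at (5/2, 0).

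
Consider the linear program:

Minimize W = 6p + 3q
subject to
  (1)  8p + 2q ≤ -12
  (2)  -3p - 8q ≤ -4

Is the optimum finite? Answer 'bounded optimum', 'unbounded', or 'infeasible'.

From the feasible point (-52/29, 34/29), moving in the direction (-8, 3) keeps every constraint satisfied while W decreases without bound.

unbounded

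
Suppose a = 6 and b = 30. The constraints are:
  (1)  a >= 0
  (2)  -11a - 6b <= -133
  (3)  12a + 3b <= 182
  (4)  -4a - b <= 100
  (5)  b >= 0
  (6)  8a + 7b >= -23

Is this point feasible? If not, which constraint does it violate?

(1): 6 ≥ 0 ✓
(2): -246 ≤ -133 ✓
(3): 162 ≤ 182 ✓
(4): -54 ≤ 100 ✓
(5): 30 ≥ 0 ✓
(6): 258 ≥ -23 ✓

feasible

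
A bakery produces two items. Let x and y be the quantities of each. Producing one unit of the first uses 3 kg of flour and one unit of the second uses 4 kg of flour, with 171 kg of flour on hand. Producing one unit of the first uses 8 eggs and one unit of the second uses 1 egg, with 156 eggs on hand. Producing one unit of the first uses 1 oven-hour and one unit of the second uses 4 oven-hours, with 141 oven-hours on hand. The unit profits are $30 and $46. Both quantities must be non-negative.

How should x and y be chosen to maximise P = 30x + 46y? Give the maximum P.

Feasible corners and P = 30x + 46y:
  (0, 0) → P = 0
  (0, 141/4) → P = 3243/2
  (39/2, 0) → P = 585
  (453/29, 900/29) → P = 54990/29
  (15, 63/2) → P = 1899

x = 15, y = 63/2, maximum P = 1899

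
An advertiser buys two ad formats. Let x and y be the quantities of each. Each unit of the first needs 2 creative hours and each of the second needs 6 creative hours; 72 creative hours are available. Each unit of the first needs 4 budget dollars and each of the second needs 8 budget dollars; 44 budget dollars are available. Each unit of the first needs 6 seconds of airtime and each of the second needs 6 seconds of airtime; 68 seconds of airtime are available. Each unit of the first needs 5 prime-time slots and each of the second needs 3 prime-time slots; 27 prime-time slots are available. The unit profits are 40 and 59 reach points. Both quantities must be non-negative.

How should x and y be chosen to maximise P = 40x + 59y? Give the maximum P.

x = 3, y = 4, maximum P = 356

Extreme points and P = 40x + 59y:
  (0, 0) → P = 0
  (0, 11/2) → P = 649/2
  (27/5, 0) → P = 216
  (3, 4) → P = 356

The binding constraints are 4x + 8y = 44 and 5x + 3y = 27.
Solving simultaneously gives x = 3, y = 4.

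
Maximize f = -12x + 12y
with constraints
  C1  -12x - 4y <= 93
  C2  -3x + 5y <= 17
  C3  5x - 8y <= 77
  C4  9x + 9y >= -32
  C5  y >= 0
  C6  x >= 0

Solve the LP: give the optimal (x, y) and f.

x = 0, y = 17/5, maximum f = 204/5

Vertices and f = -12x + 12y:
  (521, 316) → f = -2460
  (0, 17/5) → f = 204/5
  (77/5, 0) → f = -924/5
  (0, 0) → f = 0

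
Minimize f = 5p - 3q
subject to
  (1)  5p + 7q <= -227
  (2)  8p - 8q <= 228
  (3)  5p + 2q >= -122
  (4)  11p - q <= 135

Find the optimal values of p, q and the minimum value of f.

Feasible corners and f = 5p - 3q:
  (-55/24, -739/24) → f = 971/12
  (-16, -21) → f = -17
  (-65/7, -529/14) → f = 937/14

At the optimal vertex, 5p + 7q = -227 and 5p + 2q = -122.
Solving simultaneously gives p = -16, q = -21.

p = -16, q = -21, minimum f = -17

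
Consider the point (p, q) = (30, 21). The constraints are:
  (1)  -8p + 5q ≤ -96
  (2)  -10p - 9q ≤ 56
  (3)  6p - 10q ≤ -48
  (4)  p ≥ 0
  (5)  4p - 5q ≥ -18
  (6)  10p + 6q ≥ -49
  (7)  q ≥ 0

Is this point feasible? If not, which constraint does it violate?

Constraint (3): 6p - 10q = -30, which is not ≤ -48. All other constraints are satisfied.

not feasible — violates (3)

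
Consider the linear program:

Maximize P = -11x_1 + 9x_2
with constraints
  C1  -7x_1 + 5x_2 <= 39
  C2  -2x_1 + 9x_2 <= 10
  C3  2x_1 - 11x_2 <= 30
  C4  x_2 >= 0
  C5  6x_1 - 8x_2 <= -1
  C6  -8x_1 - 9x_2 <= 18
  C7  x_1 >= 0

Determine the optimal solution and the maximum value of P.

Extreme points and P = -11x_1 + 9x_2:
  (71/38, 29/19) → P = -259/38
  (0, 10/9) → P = 10
  (0, 1/8) → P = 9/8

At the optimal vertex, -2x_1 + 9x_2 = 10 and x_1 = 0.
Solving simultaneously gives x_1 = 0, x_2 = 10/9.

x_1 = 0, x_2 = 10/9, maximum P = 10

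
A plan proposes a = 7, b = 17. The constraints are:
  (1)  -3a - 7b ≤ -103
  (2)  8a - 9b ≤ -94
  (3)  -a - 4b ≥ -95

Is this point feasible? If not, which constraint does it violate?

(1): -140 ≤ -103 ✓
(2): -97 ≤ -94 ✓
(3): -75 ≥ -95 ✓

feasible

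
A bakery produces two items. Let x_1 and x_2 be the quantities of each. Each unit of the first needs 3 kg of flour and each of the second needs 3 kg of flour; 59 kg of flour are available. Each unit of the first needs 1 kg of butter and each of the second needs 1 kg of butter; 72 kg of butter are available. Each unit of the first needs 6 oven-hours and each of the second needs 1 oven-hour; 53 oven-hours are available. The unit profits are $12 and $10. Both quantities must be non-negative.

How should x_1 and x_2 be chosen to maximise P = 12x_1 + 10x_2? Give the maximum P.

Vertices and P = 12x_1 + 10x_2:
  (0, 0) → P = 0
  (0, 59/3) → P = 590/3
  (53/6, 0) → P = 106
  (20/3, 13) → P = 210

x_1 = 20/3, x_2 = 13, maximum P = 210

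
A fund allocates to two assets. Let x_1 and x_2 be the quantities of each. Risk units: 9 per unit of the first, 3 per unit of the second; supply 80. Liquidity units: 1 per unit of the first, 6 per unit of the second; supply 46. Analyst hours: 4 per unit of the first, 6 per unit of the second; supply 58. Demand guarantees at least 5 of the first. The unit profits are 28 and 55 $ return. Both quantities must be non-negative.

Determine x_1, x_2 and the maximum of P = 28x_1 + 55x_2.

Corner points and P = 28x_1 + 55x_2:
  (80/9, 0) → P = 2240/9
  (5, 0) → P = 140
  (51/7, 101/21) → P = 9839/21
  (5, 19/3) → P = 1465/3

x_1 = 5, x_2 = 19/3, maximum P = 1465/3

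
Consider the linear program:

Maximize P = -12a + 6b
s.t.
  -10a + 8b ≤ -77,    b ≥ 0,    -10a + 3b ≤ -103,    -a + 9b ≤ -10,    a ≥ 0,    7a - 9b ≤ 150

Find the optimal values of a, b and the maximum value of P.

a = 299/29, b = 1/29, maximum P = -3582/29

Feasible corners and P = -12a + 6b:
  (103/10, 0) → P = -618/5
  (150/7, 0) → P = -1800/7
  (299/29, 1/29) → P = -3582/29
  (70/3, 40/27) → P = -2440/9

The binding constraints are -10a + 3b = -103 and -a + 9b = -10.
Solving simultaneously gives a = 299/29, b = 1/29.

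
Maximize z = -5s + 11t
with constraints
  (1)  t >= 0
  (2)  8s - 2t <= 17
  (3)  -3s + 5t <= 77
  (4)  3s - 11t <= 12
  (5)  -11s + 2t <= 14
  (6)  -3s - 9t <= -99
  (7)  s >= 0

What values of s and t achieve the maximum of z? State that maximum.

Feasible corners and z = -5s + 11t:
  (239/34, 667/34) → z = 3071/17
  (9/2, 19/2) → z = 82
  (12/7, 115/7) → z = 1205/7
  (24/35, 377/35) → z = 4027/35

At the optimal vertex, 8s - 2t = 17 and -3s + 5t = 77.
Solving simultaneously gives s = 239/34, t = 667/34.

s = 239/34, t = 667/34, maximum z = 3071/17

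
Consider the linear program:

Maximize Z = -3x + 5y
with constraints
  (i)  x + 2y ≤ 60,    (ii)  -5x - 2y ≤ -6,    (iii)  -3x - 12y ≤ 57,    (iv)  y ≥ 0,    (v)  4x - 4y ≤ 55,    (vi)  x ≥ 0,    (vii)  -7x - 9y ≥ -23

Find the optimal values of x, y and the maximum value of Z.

x = 8/31, y = 73/31, maximum Z = 11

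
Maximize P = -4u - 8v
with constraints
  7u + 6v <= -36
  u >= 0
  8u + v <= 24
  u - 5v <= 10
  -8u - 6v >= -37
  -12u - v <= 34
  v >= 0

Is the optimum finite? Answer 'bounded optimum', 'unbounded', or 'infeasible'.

The boundaries u = 0 and -8u - 6v = -37 meet at (0, 37/6), but that point violates 7u + 6v ≤ -36. Every candidate vertex is excluded by some other constraint, so the feasible region is empty.

infeasible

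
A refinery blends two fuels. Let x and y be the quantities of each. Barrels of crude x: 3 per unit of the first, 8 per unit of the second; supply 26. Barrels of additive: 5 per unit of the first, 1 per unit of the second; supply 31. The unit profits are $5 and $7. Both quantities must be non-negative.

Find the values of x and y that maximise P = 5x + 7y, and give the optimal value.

Feasible corners and P = 5x + 7y:
  (0, 0) → P = 0
  (0, 13/4) → P = 91/4
  (31/5, 0) → P = 31
  (6, 1) → P = 37

The optimum lies where 3x + 8y = 26 and 5x + y = 31.
Solving simultaneously gives x = 6, y = 1.

x = 6, y = 1, maximum P = 37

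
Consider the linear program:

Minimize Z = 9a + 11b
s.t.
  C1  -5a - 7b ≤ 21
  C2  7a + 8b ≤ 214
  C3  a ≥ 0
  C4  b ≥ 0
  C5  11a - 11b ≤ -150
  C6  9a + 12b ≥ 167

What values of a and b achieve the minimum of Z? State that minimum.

a = 0, b = 167/12, minimum Z = 1837/12

Extreme points and Z = 9a + 11b:
  (0, 107/4) → Z = 1177/4
  (1154/165, 3404/165) → Z = 9566/33
  (0, 167/12) → Z = 1837/12
  (37/231, 3187/231) → Z = 35390/231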